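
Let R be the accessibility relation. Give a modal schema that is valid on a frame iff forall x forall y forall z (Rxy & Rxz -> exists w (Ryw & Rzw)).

This is convergence; the standard corresponding axiom is .2: ◇□q → □◇q.

◇□q → □◇q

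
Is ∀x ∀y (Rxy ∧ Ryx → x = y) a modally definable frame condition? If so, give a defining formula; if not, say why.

No — not modally definable

Any modally definable frame class is closed under surjective bounded morphisms.
The 6-cycle (worlds s,t,u,v,w,x with s→t→u→v→w→x→s) is antisymmetric. Sending even-indexed worlds to a and odd-indexed worlds to b is a surjective bounded morphism onto the two-world frame with a↔b, which is not antisymmetric.
So the class is not modally definable.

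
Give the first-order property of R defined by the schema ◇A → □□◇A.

This is a Sahlqvist (Geach-type) schema ◇^1□^0A → □^2◇^1A.
Minimal-valuation argument: fix x; take any y with xR^1y and any z with xR^2z. Set V(A) to the set of worlds R-reachable from y in exactly 0 steps. Then □^0A holds at y, so the antecedent holds at x; validity forces ◇^1A at z, giving a w with zR^1w and yR^0w.
First-order correspondent: ∀x ∀y ∀z ((xRy ∧ xR²z) → ∃w (y = w ∧ zRw)).

∀x ∀y ∀z ((xRy ∧ xR²z) → ∃w (y = w ∧ zRw))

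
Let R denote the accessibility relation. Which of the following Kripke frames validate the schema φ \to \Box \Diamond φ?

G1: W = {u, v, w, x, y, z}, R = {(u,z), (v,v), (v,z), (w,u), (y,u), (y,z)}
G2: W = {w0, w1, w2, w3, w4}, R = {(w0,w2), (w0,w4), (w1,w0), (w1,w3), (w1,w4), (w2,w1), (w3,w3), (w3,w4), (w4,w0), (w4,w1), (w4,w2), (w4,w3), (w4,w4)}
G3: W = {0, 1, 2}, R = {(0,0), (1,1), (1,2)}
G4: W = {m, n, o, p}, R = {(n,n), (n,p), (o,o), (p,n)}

G4

The schema corresponds to symmetry: \forall x \forall y (Rxy \to Ryx).
G1: fails — Ruz but not Rzu.
G2: fails — Rw1w0 but not Rw0w1.
G3: fails — R12 but not R21.
G4: ✓.
Valid on: G4.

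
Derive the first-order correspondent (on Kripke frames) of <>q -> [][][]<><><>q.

This is a Sahlqvist (Geach-type) schema ◇^1□^0q → □^3◇^3q.
First-order correspondent: forall x forall y forall z ((xRy & x R^3 z) -> exists w (y = w & z R^3 w)).

forall x forall y forall z ((xRy & x R^3 z) -> exists w (y = w & z R^3 w))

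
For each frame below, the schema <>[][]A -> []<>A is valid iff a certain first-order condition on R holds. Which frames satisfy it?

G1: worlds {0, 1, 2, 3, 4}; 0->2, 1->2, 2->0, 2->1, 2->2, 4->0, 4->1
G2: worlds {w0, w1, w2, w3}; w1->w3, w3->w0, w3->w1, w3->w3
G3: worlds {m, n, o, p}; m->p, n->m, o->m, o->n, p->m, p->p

G1

Frame correspondent (Sahlqvist): forall x forall y forall z ((xRy & xRz) -> exists w (y R^2 w & zRw)) — i.e. a generalized confluence (Geach) condition.
G1: holds.
G2: fails — w3Rw0, w3Rw0 but no w with w0R²w and w0Rw.
G3: fails — oRn, oRn but no w with nR²w and nRw.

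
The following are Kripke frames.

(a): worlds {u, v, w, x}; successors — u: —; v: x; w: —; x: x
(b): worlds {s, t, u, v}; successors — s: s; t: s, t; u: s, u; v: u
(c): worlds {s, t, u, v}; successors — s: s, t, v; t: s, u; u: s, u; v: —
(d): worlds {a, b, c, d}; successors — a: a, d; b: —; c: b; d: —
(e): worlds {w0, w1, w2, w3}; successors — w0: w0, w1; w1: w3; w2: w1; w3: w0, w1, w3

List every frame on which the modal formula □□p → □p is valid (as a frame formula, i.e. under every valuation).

(a), (b), (c)

Frame correspondent (Sahlqvist): ∀x ∀y (Rxy → ∃z (Rxz ∧ Rzy)) — i.e. density.
(a): ✓.
(b): ✓.
(c): ✓.
(d): fails — Rcb but no z with Rcz and Rzb.
(e): fails — Rw2w1 but no z with Rw2z and Rzw1.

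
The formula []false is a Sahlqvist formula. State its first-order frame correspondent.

emptiness of R

□⊥ is valid iff no world has any successor (otherwise □⊥ fails at any world with one).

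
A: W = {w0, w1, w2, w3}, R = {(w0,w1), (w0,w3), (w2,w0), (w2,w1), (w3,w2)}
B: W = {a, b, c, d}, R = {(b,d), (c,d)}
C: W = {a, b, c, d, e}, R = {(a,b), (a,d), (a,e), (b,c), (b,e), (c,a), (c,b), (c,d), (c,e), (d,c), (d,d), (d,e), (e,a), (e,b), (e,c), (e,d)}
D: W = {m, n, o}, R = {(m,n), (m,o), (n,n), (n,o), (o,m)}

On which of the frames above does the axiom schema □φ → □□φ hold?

B

The schema corresponds to transitivity: ∀x ∀y ∀z (Rxy ∧ Ryz → Rxz).
A: fails — Rw3w2 and Rw2w1 but not Rw3w1.
B: satisfies the condition.
C: fails — Rbc and Rcd but not Rbd.
D: fails — Rom and Rmo but not Roo.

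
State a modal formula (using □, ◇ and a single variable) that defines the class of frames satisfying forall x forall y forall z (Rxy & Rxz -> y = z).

A defining formula is ◇p → □p (the CD axiom).

◇p → □p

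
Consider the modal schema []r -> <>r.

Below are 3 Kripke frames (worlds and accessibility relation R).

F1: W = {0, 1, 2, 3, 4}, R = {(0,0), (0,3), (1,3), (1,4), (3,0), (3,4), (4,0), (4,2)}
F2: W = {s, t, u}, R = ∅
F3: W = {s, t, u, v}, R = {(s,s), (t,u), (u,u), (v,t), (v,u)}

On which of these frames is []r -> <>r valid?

This is the axiom for seriality; its first-order frame correspondent is forall x exists y Rxy.
F1: fails — world 2 has no successor.
F2: fails — world s has no successor.
F3: holds.
Valid on: F3.

F3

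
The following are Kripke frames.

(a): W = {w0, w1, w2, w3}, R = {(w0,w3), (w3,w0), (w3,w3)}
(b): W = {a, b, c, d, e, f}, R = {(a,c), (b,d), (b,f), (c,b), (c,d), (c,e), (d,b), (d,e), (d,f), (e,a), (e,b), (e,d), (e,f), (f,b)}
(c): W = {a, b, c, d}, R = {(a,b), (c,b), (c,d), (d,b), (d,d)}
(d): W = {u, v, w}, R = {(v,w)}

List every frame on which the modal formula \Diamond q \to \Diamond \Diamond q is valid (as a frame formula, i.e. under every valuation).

(a)

Frame correspondent (Sahlqvist): \forall x \forall y (xRy \to \exists w (y = w \wedge x R^2 w)) — i.e. a generalized confluence (Geach) condition.
(a): condition met.
(b): fails — aRc but no w with c=w and aR²w.
(c): fails — aRb but no w with b=w and aR²w.
(d): fails — vRw but no t with w=t and vR²t.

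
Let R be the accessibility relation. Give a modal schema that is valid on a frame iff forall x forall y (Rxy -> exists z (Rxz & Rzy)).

□□p → □p

This is density; the standard corresponding axiom is C4: □□p → □p.
Suppose □□p→□p is valid. Take Rxy and set V(p)={w : xR²w}. Then □□p at x, so □p at x, so p at y, i.e. ∃z(Rxz∧Rzy).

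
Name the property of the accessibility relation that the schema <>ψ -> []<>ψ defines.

The Euclidean property

This schema is the 5 axiom.
Its frame correspondent is the Euclidean property — forall x forall y forall z (Rxy & Rxz -> Ryz).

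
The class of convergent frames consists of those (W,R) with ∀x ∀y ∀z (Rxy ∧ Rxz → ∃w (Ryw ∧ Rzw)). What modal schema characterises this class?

A defining formula is ◇□q → □◇q (the .2 axiom).
Suppose ◇□q→□◇q is valid. Take Rxy, Rxz and set V(q)={w : Ryw}. Then □q at y so ◇□q at x, so □◇q at x, so ◇q at z, giving w with Rzw and Ryw.

◇□q → □◇q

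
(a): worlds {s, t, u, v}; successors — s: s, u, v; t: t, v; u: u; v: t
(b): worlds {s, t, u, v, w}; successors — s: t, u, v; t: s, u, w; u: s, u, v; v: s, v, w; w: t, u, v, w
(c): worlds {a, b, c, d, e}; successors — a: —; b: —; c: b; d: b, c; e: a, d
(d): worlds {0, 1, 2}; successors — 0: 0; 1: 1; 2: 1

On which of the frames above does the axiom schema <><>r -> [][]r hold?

(d)

Frame correspondent (Sahlqvist): forall x forall y forall z ((x R^2 y & x R^2 z) -> exists w (y = w & z = w)) — i.e. a generalized confluence (Geach) condition.
(a): fails — sR²s, sR²t but s ≠ t.
(b): fails — sR²s, sR²u but s ≠ u.
(c): fails — eR²b, eR²c but b ≠ c.
(d): holds.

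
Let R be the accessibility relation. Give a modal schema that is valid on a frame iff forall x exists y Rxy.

The condition is seriality. The D schema □ψ → ◇ψ defines it.
Suppose □ψ→◇ψ is valid. At any x set V(ψ)=W. Then □ψ at x, so ◇ψ at x, so x has a successor.

□ψ → ◇ψ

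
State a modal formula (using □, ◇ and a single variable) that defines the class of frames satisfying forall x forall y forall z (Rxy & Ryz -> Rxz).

The condition is transitivity. The 4 schema □p → □□p defines it.
Suppose □p→□□p is valid. Take Rxy, Ryz and set V(p)={w : Rxw}. Then □p at x, so □□p at x, so □p at y, so p at z, i.e. Rxz.

□p → □□p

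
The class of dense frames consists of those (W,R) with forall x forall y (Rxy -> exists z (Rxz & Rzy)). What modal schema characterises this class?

The condition is density. The C4 schema □□p → □p defines it.

□□p → □p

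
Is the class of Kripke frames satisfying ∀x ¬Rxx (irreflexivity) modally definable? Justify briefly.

If a class were modally definable it would be closed under surjective bounded morphisms (Goldblatt–Thomason).
The 5-cycle (worlds a,b,c,d,e with a→b→c→d→e→a) is irreflexive, and the map sending every world to a single reflexive point • is a surjective bounded morphism (forth: every edge maps to (•,•); back: every world has a successor). So any modal formula valid on the 5-cycle is also valid on the reflexive point, which is not irreflexive.
So no modal formula (or set of formulas) defines exactly the irreflexive frames.

Not definable by any modal formula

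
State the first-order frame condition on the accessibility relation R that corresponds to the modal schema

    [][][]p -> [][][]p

This is a Sahlqvist (Geach-type) schema ◇^0□^3p → □^3◇^0p.
Minimal-valuation argument: fix x; take any y with xR^0y and any z with xR^3z. Set V(p) to the set of worlds R-reachable from y in exactly 3 steps. Then □^3p holds at y, so the antecedent holds at x; validity forces ◇^0p at z, giving a w with zR^0w and yR^3w.
First-order correspondent: forall x forall z (x R^3 z -> exists w (x R^3 w & z = w)).

forall x forall z (x R^3 z -> exists w (x R^3 w & z = w))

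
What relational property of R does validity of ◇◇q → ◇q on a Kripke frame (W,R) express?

Replacing q by ¬q and contraposing gives the equivalent schema □q → □□q.
Suppose □q→□□q is valid. Take Rxy, Ryz and set V(q)={w : Rxw}. Then □q at x, so □□q at x, so □q at y, so q at z, i.e. Rxz.

transitivity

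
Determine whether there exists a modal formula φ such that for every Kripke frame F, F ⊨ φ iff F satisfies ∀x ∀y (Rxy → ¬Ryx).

Any modally definable frame class is closed under surjective bounded morphisms.
The 4-cycle (worlds a,b,c,d with a→b→c→d→a) is asymmetric. Mapping every world to a single reflexive point • is a surjective bounded morphism, and the reflexive point is not asymmetric (R•• but asymmetry requires ¬R••).
Hence asymmetry is not modally definable.

No — not modally definable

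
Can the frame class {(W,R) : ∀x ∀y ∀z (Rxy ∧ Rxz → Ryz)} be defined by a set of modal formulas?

The condition is the Euclidean property. A defining modal formula is ◇p → □◇p.

Yes, by ◇p → □◇p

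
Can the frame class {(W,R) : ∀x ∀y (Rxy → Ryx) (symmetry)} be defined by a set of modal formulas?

Yes — defined by q → □◇q

Yes: it is symmetry, defined by the B schema q → □◇q.
Suppose q→□◇q is valid. Take Rxy and set V(q)={x}. Then q at x, so □◇q at x, so ◇q at y, so some z with Ryz has q; z=x, i.e. Ryx.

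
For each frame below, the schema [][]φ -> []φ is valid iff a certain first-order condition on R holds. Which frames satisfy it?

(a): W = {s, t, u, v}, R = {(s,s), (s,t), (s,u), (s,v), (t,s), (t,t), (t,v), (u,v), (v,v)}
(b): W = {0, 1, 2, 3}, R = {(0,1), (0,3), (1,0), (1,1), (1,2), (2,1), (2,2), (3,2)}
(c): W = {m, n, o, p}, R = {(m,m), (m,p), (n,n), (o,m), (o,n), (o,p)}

The schema corresponds to density: forall x forall y (Rxy -> exists z (Rxz & Rzy)).
(a): satisfies the condition.
(b): fails — R03 but no z with R0z and Rz3.
(c): satisfies the condition.

(a), (c)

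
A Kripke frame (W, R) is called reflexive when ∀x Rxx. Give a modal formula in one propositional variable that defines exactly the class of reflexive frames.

□ψ → ψ

The condition is reflexivity. The T schema □ψ → ψ defines it.
Suppose □ψ→ψ is valid. At any x set V(ψ)={w : Rxw}. Then □ψ holds at x, so ψ holds at x, i.e. Rxx.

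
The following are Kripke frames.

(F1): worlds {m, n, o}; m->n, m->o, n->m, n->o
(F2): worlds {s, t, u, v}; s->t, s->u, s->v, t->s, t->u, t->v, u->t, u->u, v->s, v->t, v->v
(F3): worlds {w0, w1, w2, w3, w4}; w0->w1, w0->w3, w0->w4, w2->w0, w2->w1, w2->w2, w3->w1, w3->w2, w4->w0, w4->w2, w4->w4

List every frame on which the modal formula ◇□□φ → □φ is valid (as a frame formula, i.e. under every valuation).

(F2)

The schema corresponds to a generalized confluence (Geach) condition: ∀x ∀y ∀z ((xRy ∧ xRz) → ∃w (yR²w ∧ z = w)).
(F1): fails — mRo, mRn but no w with oR²w and n=w.
(F2): satisfies the condition.
(F3): fails — w0Rw1, w0Rw1 but no w with w1R²w and w1=w.
Valid on: (F2).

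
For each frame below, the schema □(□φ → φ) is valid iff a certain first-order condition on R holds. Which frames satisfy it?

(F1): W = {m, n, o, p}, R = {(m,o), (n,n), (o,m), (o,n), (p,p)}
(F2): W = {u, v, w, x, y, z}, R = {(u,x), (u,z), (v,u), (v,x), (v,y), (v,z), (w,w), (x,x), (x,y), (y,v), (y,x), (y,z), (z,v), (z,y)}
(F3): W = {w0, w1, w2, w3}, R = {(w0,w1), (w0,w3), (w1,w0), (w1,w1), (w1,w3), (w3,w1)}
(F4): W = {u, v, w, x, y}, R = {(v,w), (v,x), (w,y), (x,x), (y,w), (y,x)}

none

Frame correspondent (Sahlqvist): ∀x ∀y (Rxy → Ryy) — i.e. shift-reflexivity.
(F1): fails — Rom but not Rmm.
(F2): fails — Ruz but not Rzz.
(F3): fails — Rw1w0 but not Rw0w0.
(F4): fails — Rvw but not Rww.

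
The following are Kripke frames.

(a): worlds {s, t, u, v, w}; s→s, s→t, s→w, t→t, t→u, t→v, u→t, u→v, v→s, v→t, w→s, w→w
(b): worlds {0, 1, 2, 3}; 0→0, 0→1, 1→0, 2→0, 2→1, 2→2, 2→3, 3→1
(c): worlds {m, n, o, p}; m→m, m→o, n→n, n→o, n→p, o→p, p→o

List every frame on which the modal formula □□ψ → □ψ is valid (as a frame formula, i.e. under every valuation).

(a)

This is the axiom for density; its first-order frame correspondent is ∀x ∀y (Rxy → ∃z (Rxz ∧ Rzy)).
(a): condition met.
(b): fails — R31 but no z with R3z and Rz1.
(c): fails — Rop but no z with Roz and Rzp.
Valid on: (a).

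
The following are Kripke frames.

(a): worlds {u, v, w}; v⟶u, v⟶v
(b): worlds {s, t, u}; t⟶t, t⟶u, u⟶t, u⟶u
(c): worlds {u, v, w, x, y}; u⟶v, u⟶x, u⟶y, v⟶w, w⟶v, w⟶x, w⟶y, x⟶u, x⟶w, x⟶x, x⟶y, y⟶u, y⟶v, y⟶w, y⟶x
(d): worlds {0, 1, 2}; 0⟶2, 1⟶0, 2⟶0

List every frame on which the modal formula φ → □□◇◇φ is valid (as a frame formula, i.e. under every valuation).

Frame correspondent (Sahlqvist): ∀x ∀z (xR²z → ∃w (x = w ∧ zR²w)) — i.e. a generalized confluence (Geach) condition.
(a): fails — vR²u but no t with v=t and uR²t.
(b): holds.
(c): fails — uR²v but no t with u=t and vR²t.
(d): fails — 1R²2 but no w with 1=w and 2R²w.
Valid on: (b).

(b)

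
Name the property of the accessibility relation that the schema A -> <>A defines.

reflexivity

This schema is equivalent to the T axiom □A → A.
Its frame correspondent is reflexivity — forall x Rxx.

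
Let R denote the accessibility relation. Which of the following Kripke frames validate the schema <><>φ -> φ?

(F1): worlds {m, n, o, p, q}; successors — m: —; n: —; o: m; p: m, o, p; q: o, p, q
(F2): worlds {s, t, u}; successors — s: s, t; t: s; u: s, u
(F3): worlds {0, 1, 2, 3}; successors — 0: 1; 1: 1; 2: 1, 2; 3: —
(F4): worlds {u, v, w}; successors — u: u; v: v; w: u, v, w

none

The schema corresponds to a generalized confluence (Geach) condition: forall x forall y (x R^2 y -> exists w (y = w & x = w)).
(F1): fails — pR²m but m ≠ p.
(F2): fails — sR²t but t ≠ s.
(F3): fails — 0R²1 but 1 ≠ 0.
(F4): fails — wR²u but u ≠ w.
Valid on no frame.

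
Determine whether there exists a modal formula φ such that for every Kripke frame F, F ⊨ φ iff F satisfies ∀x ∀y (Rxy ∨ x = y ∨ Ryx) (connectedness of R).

No — not modally definable

If a class were modally definable it would be closed under disjoint unions (Goldblatt–Thomason).
Take 2 disjoint single-world reflexive frames: each is trivially connected, but their disjoint union has 2 worlds with no edge between distinct components, so it is not connected.
So no modal formula (or set of formulas) defines exactly the connected frames.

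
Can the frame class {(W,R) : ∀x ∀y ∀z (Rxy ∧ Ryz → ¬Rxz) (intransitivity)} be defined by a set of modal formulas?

Any modally definable frame class is closed under surjective bounded morphisms.
The 5-cycle (worlds w0,w1,w2,w3,w4 with w0→w1→w2→w3→w4→w0) is intransitive. Mapping every world to a single reflexive point • is a surjective bounded morphism; the reflexive point is not intransitive (R••∧R•• but R••).
Hence intransitivity is not modally definable.

Not modally definable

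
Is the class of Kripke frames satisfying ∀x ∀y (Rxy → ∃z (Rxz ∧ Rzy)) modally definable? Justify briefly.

Definable; □□q → □q defines it

Yes: it is density, defined by the C4 schema □□q → □q.
Suppose □□q→□q is valid. Take Rxy and set V(q)={w : xR²w}. Then □□q at x, so □q at x, so q at y, i.e. ∃z(Rxz∧Rzy).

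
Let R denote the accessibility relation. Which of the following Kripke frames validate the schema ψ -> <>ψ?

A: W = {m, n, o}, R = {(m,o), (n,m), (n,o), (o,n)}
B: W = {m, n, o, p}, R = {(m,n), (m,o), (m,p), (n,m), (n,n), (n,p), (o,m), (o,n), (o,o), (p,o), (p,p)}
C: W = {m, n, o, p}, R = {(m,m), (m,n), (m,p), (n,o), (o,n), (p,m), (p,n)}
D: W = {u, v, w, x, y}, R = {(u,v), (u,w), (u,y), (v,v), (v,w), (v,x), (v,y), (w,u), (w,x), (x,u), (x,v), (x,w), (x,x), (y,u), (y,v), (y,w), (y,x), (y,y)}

This is the axiom for reflexivity; its first-order frame correspondent is forall x Rxx.
A: fails — world m does not see itself.
B: fails — world m does not see itself.
C: fails — world n does not see itself.
D: fails — world u does not see itself.

none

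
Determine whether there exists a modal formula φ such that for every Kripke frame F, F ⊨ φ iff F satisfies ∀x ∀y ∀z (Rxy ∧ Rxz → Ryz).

Yes: it is the Euclidean property, defined by the 5 schema ◇q → □◇q.
Suppose ◇q→□◇q is valid. Take Rxy, Rxz and set V(q)={y}. Then ◇q at x, so □◇q at x, so ◇q at z, so some w with Rzw has q; w=y, i.e. Rzy. By symmetry of the argument, Ryz.

Yes, by ◇q → □◇q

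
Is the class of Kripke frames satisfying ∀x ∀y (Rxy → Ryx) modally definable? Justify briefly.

Definable; r → □◇r defines it

The condition is symmetry. A defining modal formula is r → □◇r.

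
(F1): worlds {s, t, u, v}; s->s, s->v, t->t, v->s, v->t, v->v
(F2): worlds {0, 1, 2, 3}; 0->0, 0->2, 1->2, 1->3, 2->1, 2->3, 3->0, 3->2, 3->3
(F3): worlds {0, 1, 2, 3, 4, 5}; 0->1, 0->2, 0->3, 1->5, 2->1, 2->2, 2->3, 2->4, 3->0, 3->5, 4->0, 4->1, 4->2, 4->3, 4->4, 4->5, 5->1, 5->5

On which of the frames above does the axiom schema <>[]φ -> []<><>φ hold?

Frame correspondent (Sahlqvist): forall x forall y forall z ((xRy & xRz) -> exists w (yRw & z R^2 w)) — i.e. a generalized confluence (Geach) condition.
(F1): fails — vRs, vRt but no w with sRw and tR²w.
(F2): holds.
(F3): holds.

(F2), (F3)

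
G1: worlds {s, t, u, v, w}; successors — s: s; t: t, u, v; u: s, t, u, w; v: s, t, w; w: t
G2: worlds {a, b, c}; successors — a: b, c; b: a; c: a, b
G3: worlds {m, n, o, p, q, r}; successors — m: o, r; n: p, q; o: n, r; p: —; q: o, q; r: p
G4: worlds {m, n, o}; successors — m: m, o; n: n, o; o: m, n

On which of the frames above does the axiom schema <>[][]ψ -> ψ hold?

G4

This is the axiom for a generalized confluence (Geach) condition; its first-order frame correspondent is forall x forall y (xRy -> exists w (y R^2 w & x = w)).
G1: fails — uRs but no w* with sR²w* and u=w*.
G2: fails — aRb but no w with bR²w and a=w.
G3: fails — mRo but no w with oR²w and m=w.
G4: ✓.
Valid on: G4.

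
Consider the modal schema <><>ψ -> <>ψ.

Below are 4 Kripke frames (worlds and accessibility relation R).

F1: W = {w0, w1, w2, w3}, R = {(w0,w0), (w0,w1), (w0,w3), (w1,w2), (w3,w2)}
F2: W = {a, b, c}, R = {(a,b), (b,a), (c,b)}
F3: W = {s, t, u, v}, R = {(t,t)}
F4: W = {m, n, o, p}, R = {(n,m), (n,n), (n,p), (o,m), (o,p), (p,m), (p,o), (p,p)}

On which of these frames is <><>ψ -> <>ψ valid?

F3

This is the axiom for transitivity; its first-order frame correspondent is forall x forall y forall z (Rxy & Ryz -> Rxz).
F1: fails — Rw0w1 and Rw1w2 but not Rw0w2.
F2: fails — Rab and Rba but not Raa.
F3: ✓.
F4: fails — Rop and Rpo but not Roo.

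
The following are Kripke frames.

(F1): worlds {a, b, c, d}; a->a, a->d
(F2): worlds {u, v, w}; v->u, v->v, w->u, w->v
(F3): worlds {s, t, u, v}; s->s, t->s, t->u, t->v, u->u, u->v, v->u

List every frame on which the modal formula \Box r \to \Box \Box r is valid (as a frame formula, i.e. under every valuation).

(F1), (F2)

This is the axiom for transitivity; its first-order frame correspondent is \forall x \forall y \forall z (Rxy \wedge Ryz \to Rxz).
(F1): satisfies the condition.
(F2): satisfies the condition.
(F3): fails — Rvu and Ruv but not Rvv.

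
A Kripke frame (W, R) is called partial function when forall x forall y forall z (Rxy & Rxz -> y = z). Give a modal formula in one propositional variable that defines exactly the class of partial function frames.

◇r → □r

This is partial functionality; the standard corresponding axiom is CD: ◇r → □r.
Suppose ◇r→□r is valid. Take Rxy, Rxz and set V(r)={y}. Then ◇r at x, so □r at x, so r at z, i.e. z=y.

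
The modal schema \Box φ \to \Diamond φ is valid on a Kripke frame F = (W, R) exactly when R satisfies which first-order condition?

seriality: \forall x \exists y Rxy

Suppose □φ→◇φ is valid. At any x set V(φ)=W. Then □φ at x, so ◇φ at x, so x has a successor.
Conversely, any frame satisfying \forall x \exists y Rxy validates the schema.
Frame condition: \forall x \exists y Rxy.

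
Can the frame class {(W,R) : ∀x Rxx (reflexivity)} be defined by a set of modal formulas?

Yes — defined by □p → p

Yes: it is reflexivity, defined by the T schema □p → p.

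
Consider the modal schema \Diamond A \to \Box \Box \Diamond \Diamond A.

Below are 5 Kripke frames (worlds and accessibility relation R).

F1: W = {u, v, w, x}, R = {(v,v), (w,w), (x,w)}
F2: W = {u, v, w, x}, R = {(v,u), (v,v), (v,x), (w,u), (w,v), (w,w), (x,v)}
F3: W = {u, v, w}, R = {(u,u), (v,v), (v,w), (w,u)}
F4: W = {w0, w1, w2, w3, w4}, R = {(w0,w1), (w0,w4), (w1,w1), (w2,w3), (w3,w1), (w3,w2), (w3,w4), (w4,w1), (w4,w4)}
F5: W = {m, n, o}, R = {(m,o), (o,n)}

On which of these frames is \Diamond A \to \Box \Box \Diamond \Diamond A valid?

F1

The schema corresponds to a generalized confluence (Geach) condition: \forall x \forall y \forall z ((xRy \wedge x R^2 z) \to \exists w (y = w \wedge z R^2 w)).
F1: holds.
F2: fails — vRu, vR²u but no t with u=t and uR²t.
F3: fails — vRv, vR²u but no t with v=t and uR²t.
F4: fails — w0Rw4, w0R²w1 but no w with w4=w and w1R²w.
F5: fails — mRo, mR²n but no w with o=w and nR²w.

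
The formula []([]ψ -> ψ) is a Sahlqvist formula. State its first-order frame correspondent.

This is the T□ axiom.
It corresponds to shift-reflexivity: forall x forall y (Rxy -> Ryy).

shift-reflexivity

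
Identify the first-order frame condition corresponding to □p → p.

This is the T axiom.
Its frame correspondent is reflexivity — ∀x Rxx.

reflexivity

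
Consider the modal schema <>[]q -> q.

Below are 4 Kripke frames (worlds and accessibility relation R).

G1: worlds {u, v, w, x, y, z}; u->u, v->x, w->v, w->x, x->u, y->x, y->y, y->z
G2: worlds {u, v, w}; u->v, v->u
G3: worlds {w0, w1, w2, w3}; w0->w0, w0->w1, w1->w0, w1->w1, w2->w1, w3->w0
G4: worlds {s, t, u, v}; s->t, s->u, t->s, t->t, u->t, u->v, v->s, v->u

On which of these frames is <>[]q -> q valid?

G2

Frame correspondent (Sahlqvist): forall x forall y (Rxy -> Ryx) — i.e. symmetry.
G1: fails — Ryx but not Rxy.
G2: satisfies the condition.
G3: fails — Rw3w0 but not Rw0w3.
G4: fails — Rut but not Rtu.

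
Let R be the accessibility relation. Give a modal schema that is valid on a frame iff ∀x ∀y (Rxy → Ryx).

This is symmetry; the standard corresponding axiom is B: s → □◇s.
Suppose s→□◇s is valid. Take Rxy and set V(s)={x}. Then s at x, so □◇s at x, so ◇s at y, so some z with Ryz has s; z=x, i.e. Ryx.

s → □◇s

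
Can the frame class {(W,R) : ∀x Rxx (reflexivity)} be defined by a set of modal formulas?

This is a Sahlqvist condition; the T axiom □p → p defines it.
Suppose □p→p is valid. At any x set V(p)={w : Rxw}. Then □p holds at x, so p holds at x, i.e. Rxx.

Yes, by □p → p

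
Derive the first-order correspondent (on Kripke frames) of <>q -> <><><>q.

This is a Sahlqvist (Geach-type) schema ◇^1□^0q → □^0◇^3q.
Minimal-valuation argument: fix x; take any y with xR^1y and any z with xR^0z. Set V(q) to the set of worlds R-reachable from y in exactly 0 steps. Then □^0q holds at y, so the antecedent holds at x; validity forces ◇^3q at z, giving a w with zR^3w and yR^0w.
First-order correspondent: forall x forall y (xRy -> exists w (y = w & x R^3 w)).

forall x forall y (xRy -> exists w (y = w & x R^3 w))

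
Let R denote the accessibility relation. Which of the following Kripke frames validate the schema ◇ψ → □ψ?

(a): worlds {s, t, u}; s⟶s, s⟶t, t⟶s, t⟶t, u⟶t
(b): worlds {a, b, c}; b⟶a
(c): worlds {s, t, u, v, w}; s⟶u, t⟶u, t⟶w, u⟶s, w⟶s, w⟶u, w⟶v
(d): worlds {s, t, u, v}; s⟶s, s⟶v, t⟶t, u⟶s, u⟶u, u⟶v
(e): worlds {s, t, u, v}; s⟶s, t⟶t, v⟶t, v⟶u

The schema corresponds to partial functionality: ∀x ∀y ∀z (Rxy ∧ Rxz → y = z).
(a): fails — s sees both s and t.
(b): ✓.
(c): fails — t sees both u and w.
(d): fails — s sees both s and v.
(e): fails — v sees both t and u.
Valid on: (b).

(b)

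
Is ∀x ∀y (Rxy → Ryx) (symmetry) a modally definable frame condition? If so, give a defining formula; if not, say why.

Yes, by r → □◇r

This is a Sahlqvist condition; the B axiom r → □◇r defines it.
Suppose r→□◇r is valid. Take Rxy and set V(r)={x}. Then r at x, so □◇r at x, so ◇r at y, so some z with Ryz has r; z=x, i.e. Ryx.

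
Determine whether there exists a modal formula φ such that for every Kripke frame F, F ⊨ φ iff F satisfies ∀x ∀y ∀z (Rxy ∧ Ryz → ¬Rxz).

If a class were modally definable it would be closed under surjective bounded morphisms (Goldblatt–Thomason).
The 5-cycle (worlds 0,1,2,3,4 with 0→1→2→3→4→0) is intransitive. Mapping every world to a single reflexive point • is a surjective bounded morphism; the reflexive point is not intransitive (R••∧R•• but R••).
Hence intransitivity is not modally definable.

No — not modally definable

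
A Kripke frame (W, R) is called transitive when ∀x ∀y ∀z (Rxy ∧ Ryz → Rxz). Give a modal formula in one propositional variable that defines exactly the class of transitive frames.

A defining formula is □p → □□p (the 4 axiom).
Suppose □p→□□p is valid. Take Rxy, Ryz and set V(p)={w : Rxw}. Then □p at x, so □□p at x, so □p at y, so p at z, i.e. Rxz.

□p → □□p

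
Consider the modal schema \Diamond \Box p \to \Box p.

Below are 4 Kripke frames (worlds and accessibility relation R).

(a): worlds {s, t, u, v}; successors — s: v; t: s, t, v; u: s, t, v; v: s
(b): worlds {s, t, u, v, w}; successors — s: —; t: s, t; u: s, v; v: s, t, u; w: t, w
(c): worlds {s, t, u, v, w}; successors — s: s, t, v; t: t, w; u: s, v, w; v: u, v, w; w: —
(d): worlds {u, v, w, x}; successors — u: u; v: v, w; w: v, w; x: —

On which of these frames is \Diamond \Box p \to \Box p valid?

Frame correspondent (Sahlqvist): \forall x \forall y \forall z ((xRy \wedge xRz) \to \exists w (yRw \wedge z = w)) — i.e. a generalized confluence (Geach) condition.
(a): fails — sRv, sRv but no w with vRw and v=w.
(b): fails — tRs, tRs but no w* with sRw* and s=w*.
(c): fails — sRt, sRs but no w* with tRw* and s=w*.
(d): condition met.
Valid on: (d).

(d)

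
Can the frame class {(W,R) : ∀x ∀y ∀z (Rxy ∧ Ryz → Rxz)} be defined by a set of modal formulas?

Yes, by □q → □□q

The condition is transitivity. A defining modal formula is □q → □□q.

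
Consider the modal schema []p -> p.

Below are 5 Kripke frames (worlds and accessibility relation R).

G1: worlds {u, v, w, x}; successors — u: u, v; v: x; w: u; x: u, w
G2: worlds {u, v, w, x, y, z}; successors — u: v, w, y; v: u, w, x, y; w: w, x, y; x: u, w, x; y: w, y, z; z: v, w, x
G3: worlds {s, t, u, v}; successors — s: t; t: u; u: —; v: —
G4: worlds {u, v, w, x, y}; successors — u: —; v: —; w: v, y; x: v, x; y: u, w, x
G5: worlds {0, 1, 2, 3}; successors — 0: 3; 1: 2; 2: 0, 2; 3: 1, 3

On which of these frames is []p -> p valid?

none

The schema corresponds to reflexivity: forall x Rxx.
G1: fails — world v does not see itself.
G2: fails — world u does not see itself.
G3: fails — world s does not see itself.
G4: fails — world u does not see itself.
G5: fails — world 0 does not see itself.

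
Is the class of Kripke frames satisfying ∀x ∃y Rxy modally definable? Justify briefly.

This is a Sahlqvist condition; the D axiom □r → ◇r defines it.

Yes, by □r → ◇r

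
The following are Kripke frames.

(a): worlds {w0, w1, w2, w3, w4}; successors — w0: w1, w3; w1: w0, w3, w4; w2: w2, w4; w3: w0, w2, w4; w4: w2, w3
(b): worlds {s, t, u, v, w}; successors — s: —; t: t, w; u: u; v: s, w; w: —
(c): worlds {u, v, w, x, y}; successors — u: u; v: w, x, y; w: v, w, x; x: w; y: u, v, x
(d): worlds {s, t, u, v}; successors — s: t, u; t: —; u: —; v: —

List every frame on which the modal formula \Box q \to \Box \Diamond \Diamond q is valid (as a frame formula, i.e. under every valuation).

(a), (c)

The schema corresponds to a generalized confluence (Geach) condition: \forall x \forall z (xRz \to \exists w (xRw \wedge z R^2 w)).
(a): ✓.
(b): fails — tRw but no w* with tRw* and wR²w*.
(c): ✓.
(d): fails — sRt but no w with sRw and tR²w.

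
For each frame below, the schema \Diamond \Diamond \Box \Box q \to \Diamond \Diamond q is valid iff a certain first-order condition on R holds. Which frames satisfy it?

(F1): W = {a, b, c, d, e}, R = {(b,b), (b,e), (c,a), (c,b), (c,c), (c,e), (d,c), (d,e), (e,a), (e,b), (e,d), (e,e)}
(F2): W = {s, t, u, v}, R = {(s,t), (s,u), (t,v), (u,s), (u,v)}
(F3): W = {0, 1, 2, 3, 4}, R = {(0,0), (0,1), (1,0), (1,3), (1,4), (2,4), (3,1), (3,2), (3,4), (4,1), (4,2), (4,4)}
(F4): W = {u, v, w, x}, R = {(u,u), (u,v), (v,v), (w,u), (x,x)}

(F3), (F4)

Frame correspondent (Sahlqvist): \forall x \forall y (x R^2 y \to \exists w (y R^2 w \wedge x R^2 w)) — i.e. a generalized confluence (Geach) condition.
(F1): fails — bR²a but no w with aR²w and bR²w.
(F2): fails — sR²v but no w with vR²w and sR²w.
(F3): holds.
(F4): holds.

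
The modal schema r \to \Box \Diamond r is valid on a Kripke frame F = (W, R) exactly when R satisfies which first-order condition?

symmetry: \forall x \forall y (Rxy \to Ryx)

Suppose r→□◇r is valid. Take Rxy and set V(r)={x}. Then r at x, so □◇r at x, so ◇r at y, so some z with Ryz has r; z=x, i.e. Ryx.
Conversely, on a frame with symmetry the schema holds at every world under every valuation.
So the correspondent is symmetry.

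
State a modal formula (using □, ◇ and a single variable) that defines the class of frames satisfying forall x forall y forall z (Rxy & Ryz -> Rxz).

□p → □□p

A defining formula is □p → □□p (the 4 axiom).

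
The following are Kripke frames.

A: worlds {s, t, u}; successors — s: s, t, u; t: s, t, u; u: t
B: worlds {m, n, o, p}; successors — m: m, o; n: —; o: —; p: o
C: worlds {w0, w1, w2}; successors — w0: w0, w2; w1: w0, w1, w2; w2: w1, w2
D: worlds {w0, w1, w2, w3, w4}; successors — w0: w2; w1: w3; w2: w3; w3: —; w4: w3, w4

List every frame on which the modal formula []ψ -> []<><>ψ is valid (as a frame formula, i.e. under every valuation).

A, C

The schema corresponds to a generalized confluence (Geach) condition: forall x forall z (xRz -> exists w (xRw & z R^2 w)).
A: holds.
B: fails — mRo but no w with mRw and oR²w.
C: holds.
D: fails — w0Rw2 but no w with w0Rw and w2R²w.
Valid on: A, C.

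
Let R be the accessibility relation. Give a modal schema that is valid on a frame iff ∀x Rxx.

□ψ → ψ

A defining formula is □ψ → ψ (the T axiom).
Suppose □ψ→ψ is valid. At any x set V(ψ)={w : Rxw}. Then □ψ holds at x, so ψ holds at x, i.e. Rxx.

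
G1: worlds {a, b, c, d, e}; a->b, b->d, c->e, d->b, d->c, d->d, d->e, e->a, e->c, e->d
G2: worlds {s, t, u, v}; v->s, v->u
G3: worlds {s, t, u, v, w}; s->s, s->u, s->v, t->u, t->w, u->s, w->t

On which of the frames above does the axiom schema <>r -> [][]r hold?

Frame correspondent (Sahlqvist): forall x forall y forall z ((xRy & x R^2 z) -> exists w (y = w & z = w)) — i.e. a generalized confluence (Geach) condition.
G1: fails — aRb, aR²d but b ≠ d.
G2: ✓.
G3: fails — sRs, sR²u but s ≠ u.
Valid on: G2.

G2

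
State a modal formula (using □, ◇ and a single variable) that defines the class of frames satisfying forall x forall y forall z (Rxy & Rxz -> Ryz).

The condition is the Euclidean property. The 5 schema ◇q → □◇q defines it.
Suppose ◇q→□◇q is valid. Take Rxy, Rxz and set V(q)={y}. Then ◇q at x, so □◇q at x, so ◇q at z, so some w with Rzw has q; w=y, i.e. Rzy. By symmetry of the argument, Ryz.

◇q → □◇q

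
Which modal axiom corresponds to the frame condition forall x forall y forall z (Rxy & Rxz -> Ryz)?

The condition is the Euclidean property. The 5 schema ◇r → □◇r defines it.

◇r → □◇r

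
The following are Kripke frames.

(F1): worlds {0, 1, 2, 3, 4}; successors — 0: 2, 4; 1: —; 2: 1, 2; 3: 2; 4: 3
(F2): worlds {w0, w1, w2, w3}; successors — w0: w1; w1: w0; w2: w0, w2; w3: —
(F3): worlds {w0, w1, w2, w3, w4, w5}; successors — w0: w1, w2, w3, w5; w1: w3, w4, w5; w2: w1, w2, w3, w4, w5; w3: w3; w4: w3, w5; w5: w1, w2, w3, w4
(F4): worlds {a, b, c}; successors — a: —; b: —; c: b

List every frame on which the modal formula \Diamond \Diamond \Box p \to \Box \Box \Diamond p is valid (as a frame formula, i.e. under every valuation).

(F3), (F4)

Frame correspondent (Sahlqvist): \forall x \forall y \forall z ((x R^2 y \wedge x R^2 z) \to \exists w (yRw \wedge zRw)) — i.e. a generalized confluence (Geach) condition.
(F1): fails — 0R²1, 0R²1 but no w with 1Rw and 1Rw.
(F2): fails — w2R²w0, w2R²w1 but no w with w0Rw and w1Rw.
(F3): holds.
(F4): holds.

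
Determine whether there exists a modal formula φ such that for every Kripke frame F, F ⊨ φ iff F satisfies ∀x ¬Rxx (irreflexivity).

Modal frame validity is preserved under surjective bounded morphisms.
The 3-cycle (worlds s,t,u with s→t→u→s) is irreflexive, and the map sending every world to a single reflexive point • is a surjective bounded morphism (forth: every edge maps to (•,•); back: every world has a successor). So any modal formula valid on the 3-cycle is also valid on the reflexive point, which is not irreflexive.
So the class is not modally definable.

Not modally definable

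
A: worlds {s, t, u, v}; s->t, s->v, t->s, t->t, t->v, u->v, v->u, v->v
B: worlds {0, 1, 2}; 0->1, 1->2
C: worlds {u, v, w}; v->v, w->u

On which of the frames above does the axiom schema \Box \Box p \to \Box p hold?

This is the axiom for density; its first-order frame correspondent is \forall x \forall y (Rxy \to \exists z (Rxz \wedge Rzy)).
A: holds.
B: fails — R12 but no z with R1z and Rz2.
C: fails — Rwu but no z with Rwz and Rzu.
Valid on: A.

A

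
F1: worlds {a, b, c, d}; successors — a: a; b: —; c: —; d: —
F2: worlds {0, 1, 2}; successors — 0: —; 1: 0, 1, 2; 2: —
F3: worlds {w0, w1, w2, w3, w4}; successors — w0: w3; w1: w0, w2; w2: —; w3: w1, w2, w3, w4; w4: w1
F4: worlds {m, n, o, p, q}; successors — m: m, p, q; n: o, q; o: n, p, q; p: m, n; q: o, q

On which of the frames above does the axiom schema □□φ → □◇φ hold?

The schema corresponds to a generalized confluence (Geach) condition: ∀x ∀z (xRz → ∃w (xR²w ∧ zRw)).
F1: ✓.
F2: fails — 1R0 but no w with 1R²w and 0Rw.
F3: fails — w1Rw2 but no w with w1R²w and w2Rw.
F4: ✓.
Valid on: F1, F4.

F1, F4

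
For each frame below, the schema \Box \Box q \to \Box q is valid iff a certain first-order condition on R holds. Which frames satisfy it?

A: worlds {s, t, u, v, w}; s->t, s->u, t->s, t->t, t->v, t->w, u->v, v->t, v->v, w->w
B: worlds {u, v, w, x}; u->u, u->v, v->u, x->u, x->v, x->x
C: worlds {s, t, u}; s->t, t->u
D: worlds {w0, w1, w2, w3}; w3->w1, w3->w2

Frame correspondent (Sahlqvist): \forall x \forall y (Rxy \to \exists z (Rxz \wedge Rzy)) — i.e. density.
A: fails — Rsu but no z with Rsz and Rzu.
B: holds.
C: fails — Rtu but no z with Rtz and Rzu.
D: fails — Rw3w1 but no z with Rw3z and Rzw1.

B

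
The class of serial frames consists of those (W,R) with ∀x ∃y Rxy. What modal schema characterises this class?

□s → ◇s

This is seriality; the standard corresponding axiom is D: □s → ◇s.
Suppose □s→◇s is valid. At any x set V(s)=W. Then □s at x, so ◇s at x, so x has a successor.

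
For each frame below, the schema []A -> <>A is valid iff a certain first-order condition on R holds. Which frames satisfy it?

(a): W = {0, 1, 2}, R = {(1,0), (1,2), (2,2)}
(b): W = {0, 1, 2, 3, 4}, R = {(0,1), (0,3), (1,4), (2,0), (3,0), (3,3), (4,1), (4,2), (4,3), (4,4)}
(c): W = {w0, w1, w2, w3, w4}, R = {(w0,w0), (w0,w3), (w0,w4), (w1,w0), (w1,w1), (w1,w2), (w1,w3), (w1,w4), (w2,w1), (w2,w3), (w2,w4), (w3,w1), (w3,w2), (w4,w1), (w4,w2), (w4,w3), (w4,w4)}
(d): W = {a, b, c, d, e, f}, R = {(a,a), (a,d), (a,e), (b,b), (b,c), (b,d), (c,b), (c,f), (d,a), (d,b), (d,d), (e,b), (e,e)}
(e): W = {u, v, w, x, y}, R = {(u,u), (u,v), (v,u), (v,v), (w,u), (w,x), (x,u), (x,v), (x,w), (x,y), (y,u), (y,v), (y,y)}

This is the axiom for seriality; its first-order frame correspondent is forall x exists y Rxy.
(a): fails — world 0 has no successor.
(b): ✓.
(c): ✓.
(d): fails — world f has no successor.
(e): ✓.
Valid on: (b), (c), (e).

(b), (c), (e)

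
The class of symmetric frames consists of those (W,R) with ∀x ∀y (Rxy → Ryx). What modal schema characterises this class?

A defining formula is ψ → □◇ψ (the B axiom).

ψ → □◇ψ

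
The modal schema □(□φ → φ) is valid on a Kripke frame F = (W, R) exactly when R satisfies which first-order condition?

Suppose □(□φ→φ) is valid. Take Rxy and set V(φ)={w : Ryw}. Then at y, □φ holds; since □(□φ→φ) at x, □φ→φ at y, so φ at y, i.e. Ryy.

shift-reflexivity: ∀x ∀y (Rxy → Ryy)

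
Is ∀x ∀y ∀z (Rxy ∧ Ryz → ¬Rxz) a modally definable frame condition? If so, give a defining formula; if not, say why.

If a class were modally definable it would be closed under surjective bounded morphisms (Goldblatt–Thomason).
The 7-cycle (worlds w0,w1,w2,w3,w4,w5,w6 with w0→w1→w2→w3→w4→w5→w6→w0) is intransitive. Mapping every world to a single reflexive point • is a surjective bounded morphism; the reflexive point is not intransitive (R••∧R•• but R••).
So the class is not modally definable.

Not modally definable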